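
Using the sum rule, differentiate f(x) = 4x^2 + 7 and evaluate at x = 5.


Differentiate term by term using power and sum rules:
f(x) = 4x^2 + 7
f'(x) = 8x
Substitute x = 5:
f'(5) = 8 * 5 + 0
= 40 + 0
= 40

40


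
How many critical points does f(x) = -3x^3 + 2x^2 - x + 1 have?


Find where f'(x) = 0:
f(x) = -3x^3 + 2x^2 - x + 1
f'(x) = -9x^2 + 4x - 1
This is a quadratic in x. Use the discriminant to count real roots.
Discriminant = (4)^2 - 4 * (-9) * (-1)
= 16 - 36
= -20
Since discriminant < 0, f'(x) = 0 has no real solutions.
Number of critical points: 0

0


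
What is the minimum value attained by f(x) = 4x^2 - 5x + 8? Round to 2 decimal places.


For a quadratic f(x) = ax^2 + bx + c with a > 0, the minimum is at the vertex.
Vertex x-coordinate: x = -b/(2a)
x = -(-5) / (2 * 4)
x = 5/8
Substitute back to find the minimum value:
f(5/8) = 4 * (5/8)^2 - 5 * (5/8) + 8
= 25/16 - 25/8 + 8
= 103/16 ≈ 6.44

6.44


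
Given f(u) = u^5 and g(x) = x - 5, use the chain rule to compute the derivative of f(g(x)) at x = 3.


Using the chain rule: (f(g(x)))' = f'(g(x)) * g'(x)
First, find g(3):
g(3) = 1 * 3 - 5 = -2
Next, f'(u) = 5u^4
And g'(x) = 1
So f'(g(3)) * g'(3)
= 5 * (-2)^4 * 1
= 5 * 16 * 1
= 80

80


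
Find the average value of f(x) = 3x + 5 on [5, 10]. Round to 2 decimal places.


Average value = 1/(b-a) * integral from a to b of f(x) dx
First compute the integral of 3x + 5:
F(x) = (3/2)x^2 + 5x
F(10) = 3/2 * 100 + 5 * 10 = 200
F(5) = 3/2 * 25 + 5 * 5 = 125/2
Integral = 200 - 125/2 = 275/2
Average = (275/2) / (10 - 5) = (275/2) / 5
= 55/2 = 27.50

27.50


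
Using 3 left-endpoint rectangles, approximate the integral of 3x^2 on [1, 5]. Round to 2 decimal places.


Left Riemann sum uses left endpoints of each subinterval.
Interval: [1, 5], n = 3
dx = (5 - 1) / 3 = 4/3
Left endpoints: [1, 7/3, 11/3]
f values: [3, 49/3, 121/3]
Sum = dx * (sum of f values)
= 4/3 * 179/3
= 716/9 ≈ 79.56

79.56


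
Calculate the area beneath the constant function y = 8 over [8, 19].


The area under a constant function y = 8 is a rectangle.
Width = 19 - 8 = 11
Height = 8
Area = width * height
= 11 * 8
= 88

88


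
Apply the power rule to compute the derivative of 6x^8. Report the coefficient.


We apply the power rule: d/dx [ax^n] = a*n * x^(n-1)
d/dx [6x^8]
= 6 * 8 * x^(8-1)
= 48x^7
The coefficient is 48

48


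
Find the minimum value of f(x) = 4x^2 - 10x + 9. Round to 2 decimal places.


For a quadratic f(x) = ax^2 + bx + c with a > 0, the minimum is at the vertex.
Vertex x-coordinate: x = -b/(2a)
x = -(-10) / (2 * 4)
x = 10/8 = 5/4
Substitute back to find the minimum value:
f(5/4) = 4 * (5/4)^2 - 10 * (5/4) + 9
= 25/4 - 25/2 + 9
= 11/4 = 2.75

2.75


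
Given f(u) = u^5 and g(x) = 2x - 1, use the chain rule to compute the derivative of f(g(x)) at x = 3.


Using the chain rule: (f(g(x)))' = f'(g(x)) * g'(x)
First, find g(3):
g(3) = 2 * 3 - 1 = 5
Next, f'(u) = 5u^4
And g'(x) = 2
So f'(g(3)) * g'(3)
= 5 * 5^4 * 2
= 5 * 625 * 2
= 6250

6250


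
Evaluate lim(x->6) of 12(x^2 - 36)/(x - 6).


Direct substitution gives 0/0, so we factor the numerator.
Factor: 12(x^2 - 36) = 12 * (x - 6)(x + 6)
Cancel the common factor (x - 6):
12(x^2 - 36)/(x - 6) = 12 * (x + 6)
Now substitute x = 6:
= 12 * (6 + 6) = 144

144


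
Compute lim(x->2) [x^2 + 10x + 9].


Since polynomials are continuous, we use direct substitution.
lim(x->2) of x^2 + 10x + 9
= 1 * 2^2 + 10 * 2 + 9
= 4 + 20 + 9
= 33

33


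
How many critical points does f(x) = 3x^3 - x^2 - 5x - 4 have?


Find where f'(x) = 0:
f(x) = 3x^3 - x^2 - 5x - 4
f'(x) = 9x^2 - 2x - 5
This is a quadratic in x. Use the discriminant to count real roots.
Discriminant = (-2)^2 - 4 * 9 * (-5)
= 4 - (-180)
= 184
Since discriminant > 0, f'(x) = 0 has 2 real solutions.
Number of critical points: 2

2


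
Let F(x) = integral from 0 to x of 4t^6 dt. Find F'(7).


By the Fundamental Theorem of Calculus (Part 1):
If F(x) = integral from 0 to x of f(t) dt, then F'(x) = f(x)
Here f(t) = 4t^6
So F'(x) = 4x^6
Evaluate at x = 7:
F'(7) = 4 * 7^6
= 4 * 117649
= 470596

470596


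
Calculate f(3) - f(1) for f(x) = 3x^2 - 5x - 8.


Net change = f(b) - f(a)
f(x) = 3x^2 - 5x - 8
Compute f(3):
f(3) = 3 * 3^2 - 5 * 3 - 8
= 27 - 15 - 8
= 4
Compute f(1):
f(1) = 3 * 1^2 - 5 * 1 - 8
= 3 - 5 - 8
= -10
Net change = 4 - (-10) = 14

14


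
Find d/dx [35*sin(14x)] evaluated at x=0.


Apply the chain rule to differentiate 35*sin(14x):
d/dx [35*sin(14x)]
= 35 * cos(14x) * d/dx(14x)
= 35 * 14 * cos(14x)
= 490 * cos(14x)
Evaluate at x = 0:
= 490 * cos(0)
= 490 * 1
= 490

490


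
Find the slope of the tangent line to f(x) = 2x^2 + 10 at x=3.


The slope of the tangent line equals f'(x) at the point.
f(x) = 2x^2 + 10
f'(x) = 4x
At x = 3:
f'(3) = 4 * 3 + 0
= 12 + 0
= 12

12


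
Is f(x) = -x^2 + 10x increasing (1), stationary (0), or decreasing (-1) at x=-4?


Compute f'(x) to determine behavior:
f'(x) = -2x + 10
f'(-4) = -2 * (-4) + 10
= 8 + 10
= 18
Since f'(-4) > 0, the function is increasing (1)

1


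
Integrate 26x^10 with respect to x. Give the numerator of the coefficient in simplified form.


Apply the power rule for integration:
integral of ax^n dx = a/(n+1) * x^(n+1) + C
integral of 26x^10 dx
= 26/11 * x^11 + C
The coefficient in lowest terms is 26/11, and its numerator is 26

26


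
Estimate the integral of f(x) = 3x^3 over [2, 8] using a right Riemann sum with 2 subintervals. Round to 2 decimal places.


Right Riemann sum uses right endpoints of each subinterval.
Interval: [2, 8], n = 2
dx = (8 - 2) / 2 = 3
Right endpoints: [5, 8]
f values: [375, 1536]
Sum = dx * (sum of f values)
= 3 * 1911
= 5733 = 5733.00

5733.00


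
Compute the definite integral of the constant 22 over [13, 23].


The integral of a constant k over [a, b] equals k * (b - a).
integral from 13 to 23 of 22 dx
= 22 * (23 - 13)
= 22 * 10
= 220

220


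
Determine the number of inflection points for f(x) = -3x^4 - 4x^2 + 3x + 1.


Inflection points occur where f''(x) = 0 and concavity changes.
f(x) = -3x^4 - 4x^2 + 3x + 1
f'(x) = -12x^3 - 8x + 3
f''(x) = -36x^2 - 8
This is a quadratic in x. Use the discriminant to count real roots.
Discriminant = (0)^2 - 4 * (-36) * (-8)
= 0 - 1152
= -1152
Since discriminant < 0, f''(x) = 0 has no real solutions.
Number of inflection points: 0

0


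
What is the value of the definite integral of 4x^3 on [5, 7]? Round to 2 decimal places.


Find the antiderivative of 4x^3:
F(x) = 4/4 * x^4
Apply the Fundamental Theorem of Calculus:
F(7) - F(5)
= 4/4 * 7^4 - 4/4 * 5^4
= 4/4 * (2401 - 625)
= 4/4 * 1776
= 1776 = 1776.00

1776.00


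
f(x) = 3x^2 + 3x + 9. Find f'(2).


Differentiate term by term using power and sum rules:
f(x) = 3x^2 + 3x + 9
f'(x) = 6x + 3
Substitute x = 2:
f'(2) = 6 * 2 + 3
= 12 + 3
= 15

15


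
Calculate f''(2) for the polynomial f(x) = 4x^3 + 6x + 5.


First derivative:
f'(x) = 12x^2 + 6
Second derivative:
f''(x) = 24x
Substitute x = 2:
f''(2) = 24 * 2 + 0
= 48 + 0
= 48

48


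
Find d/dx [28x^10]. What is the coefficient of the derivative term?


We apply the power rule: d/dx [ax^n] = a*n * x^(n-1)
d/dx [28x^10]
= 28 * 10 * x^(10-1)
= 280x^9
The coefficient is 280

280


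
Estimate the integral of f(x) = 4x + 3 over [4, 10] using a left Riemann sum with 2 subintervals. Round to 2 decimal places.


Left Riemann sum uses left endpoints of each subinterval.
Interval: [4, 10], n = 2
dx = (10 - 4) / 2 = 3
Left endpoints: [4, 7]
f values: [19, 31]
Sum = dx * (sum of f values)
= 3 * 50
= 150 = 150.00

150.00


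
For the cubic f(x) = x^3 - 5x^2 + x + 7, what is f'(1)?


Differentiate f(x) = x^3 - 5x^2 + x + 7 term by term:
f'(x) = 3x^2 - 10x + 1
Substitute x = 1:
f'(1) = 3 * 1^2 - 10 * 1 + 1
= 3 - 10 + 1
= -6

-6


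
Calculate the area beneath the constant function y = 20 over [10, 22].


The area under a constant function y = 20 is a rectangle.
Width = 22 - 10 = 12
Height = 20
Area = width * height
= 12 * 20
= 240

240


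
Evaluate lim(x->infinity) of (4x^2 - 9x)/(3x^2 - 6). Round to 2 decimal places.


For limits at infinity with equal-degree polynomials,
we compare leading coefficients.
Numerator leading term: 4x^2
Denominator leading term: 3x^2
Divide both by x^2:
lim = (4 - 9/x) / (3 - 6/x^2)
As x -> infinity, the 1/x and 1/x^2 terms vanish:
= 4/3 ≈ 1.33

1.33


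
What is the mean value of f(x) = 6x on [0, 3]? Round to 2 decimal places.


Average value = 1/(b-a) * integral from a to b of f(x) dx
First compute the integral of 6x:
F(x) = 3x^2
F(3) = 3 * 9 + 0 * 3 = 27
F(0) = 3 * 0 + 0 * 0 = 0
Integral = 27 - 0 = 27
Average = 27 / (3 - 0) = 27 / 3
= 9 = 9.00

9.00


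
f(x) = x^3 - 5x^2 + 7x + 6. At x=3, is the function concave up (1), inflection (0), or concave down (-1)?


Concavity is determined by the sign of f''(x).
f(x) = x^3 - 5x^2 + 7x + 6
f'(x) = 3x^2 - 10x + 7
f''(x) = 6x - 10
f''(3) = 6 * 3 - 10
= 18 - 10
= 8
Since f''(3) > 0, the function is concave up (1)

1


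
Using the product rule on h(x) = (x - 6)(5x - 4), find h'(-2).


Let u(x) = x - 6 and v(x) = 5x - 4
u'(x) = 1
v'(x) = 5
Product rule: h'(x) = u'(x)*v(x) + u(x)*v'(x)
= 1 * (5x - 4) + (x - 6) * 5
At x = -2:
u(-2) = 1 * (-2) - 6 = -8
v(-2) = 5 * (-2) - 4 = -14
h'(-2) = 1 * (-14) + (-8) * 5
= -14 - 40
= -54

-54


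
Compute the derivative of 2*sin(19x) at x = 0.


Apply the chain rule to differentiate 2*sin(19x):
d/dx [2*sin(19x)]
= 2 * cos(19x) * d/dx(19x)
= 2 * 19 * cos(19x)
= 38 * cos(19x)
Evaluate at x = 0:
= 38 * cos(0)
= 38 * 1
= 38

38


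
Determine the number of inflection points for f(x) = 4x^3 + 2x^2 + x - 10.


Inflection points occur where f''(x) = 0 and concavity changes.
f(x) = 4x^3 + 2x^2 + x - 10
f'(x) = 12x^2 + 4x + 1
f''(x) = 24x + 4
Set f''(x) = 0:
24x + 4 = 0
x = -4 / 24 = -1/6
Since f''(x) is linear (degree 1), it changes sign at this point.
Therefore there is exactly 1 inflection point.

1


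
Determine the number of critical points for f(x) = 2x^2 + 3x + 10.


Find where f'(x) = 0:
f'(x) = 4x + 3
Set f'(x) = 0:
4x + 3 = 0
x = -3 / 4 = -3/4
This is a linear equation in x, so there is exactly one solution.
Number of critical points: 1

1


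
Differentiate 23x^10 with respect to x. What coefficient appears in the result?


We apply the power rule: d/dx [ax^n] = a*n * x^(n-1)
d/dx [23x^10]
= 23 * 10 * x^(10-1)
= 230x^9
The coefficient is 230

230


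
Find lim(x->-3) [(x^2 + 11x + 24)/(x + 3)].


Direct substitution gives 0/0, so we factor the numerator.
Factor: (x^2 + 11x + 24) = (x + 3)(x + 8)
Cancel the common factor (x + 3):
(x^2 + 11x + 24)/(x + 3) = (x + 8)
Now substitute x = -3:
= (-3) - (-8) = 5

5


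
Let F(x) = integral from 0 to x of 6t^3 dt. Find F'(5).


By the Fundamental Theorem of Calculus (Part 1):
If F(x) = integral from 0 to x of f(t) dt, then F'(x) = f(x)
Here f(t) = 6t^3
So F'(x) = 6x^3
Evaluate at x = 5:
F'(5) = 6 * 5^3
= 6 * 125
= 750

750


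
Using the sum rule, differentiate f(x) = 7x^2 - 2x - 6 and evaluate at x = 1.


Differentiate term by term using power and sum rules:
f(x) = 7x^2 - 2x - 6
f'(x) = 14x - 2
Substitute x = 1:
f'(1) = 14 * 1 - 2
= 14 - 2
= 12

12


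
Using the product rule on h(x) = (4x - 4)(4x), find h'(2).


Let u(x) = 4x - 4 and v(x) = 4x
u'(x) = 4
v'(x) = 4
Product rule: h'(x) = u'(x)*v(x) + u(x)*v'(x)
= 4 * (4x) + (4x - 4) * 4
At x = 2:
u(2) = 4 * 2 - 4 = 4
v(2) = 4 * 2 + 0 = 8
h'(2) = 4 * 8 + 4 * 4
= 32 + 16
= 48

48


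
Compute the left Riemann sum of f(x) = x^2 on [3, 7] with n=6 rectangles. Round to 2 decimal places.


Left Riemann sum uses left endpoints of each subinterval.
Interval: [3, 7], n = 6
dx = (7 - 3) / 6 = 2/3
Left endpoints: [3, 11/3, 13/3, 5, 17/3, 19/3]
f values: [9, 121/9, 169/9, 25, 289/9, 361/9]
Sum = dx * (sum of f values)
= 2/3 * 1246/9
= 2492/27 ≈ 92.30

92.30


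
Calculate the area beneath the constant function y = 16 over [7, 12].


The area under a constant function y = 16 is a rectangle.
Width = 12 - 7 = 5
Height = 16
Area = width * height
= 5 * 16
= 80

80


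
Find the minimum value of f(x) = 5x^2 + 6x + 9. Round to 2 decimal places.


For a quadratic f(x) = ax^2 + bx + c with a > 0, the minimum is at the vertex.
Vertex x-coordinate: x = -b/(2a)
x = -(6) / (2 * 5)
x = -6/10 = -3/5
Substitute back to find the minimum value:
f(-3/5) = 5 * (-3/5)^2 + 6 * (-3/5) + 9
= 9/5 - 18/5 + 9
= 36/5 = 7.20

7.20


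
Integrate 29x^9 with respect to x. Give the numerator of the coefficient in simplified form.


Apply the power rule for integration:
integral of ax^n dx = a/(n+1) * x^(n+1) + C
integral of 29x^9 dx
= 29/10 * x^10 + C
The coefficient in lowest terms is 29/10, and its numerator is 29

29


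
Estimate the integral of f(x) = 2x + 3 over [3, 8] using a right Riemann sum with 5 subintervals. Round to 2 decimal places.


Right Riemann sum uses right endpoints of each subinterval.
Interval: [3, 8], n = 5
dx = (8 - 3) / 5 = 1
Right endpoints: [4, 5, 6, 7, 8]
f values: [11, 13, 15, 17, 19]
Sum = dx * (sum of f values)
= 1 * 75
= 75 = 75.00

75.00


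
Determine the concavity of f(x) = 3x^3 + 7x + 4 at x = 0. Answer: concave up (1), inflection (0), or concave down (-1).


Concavity is determined by the sign of f''(x).
f(x) = 3x^3 + 7x + 4
f'(x) = 9x^2 + 7
f''(x) = 18x
f''(0) = 18 * 0 + 0
= 0 + 0
= 0
f''(0) = 0, and f''(x) is linear with nonzero slope 18, so f'' changes sign at x = 0. Hence the function is at an inflection point (0)

0


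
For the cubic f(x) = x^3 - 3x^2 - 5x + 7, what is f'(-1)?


Differentiate f(x) = x^3 - 3x^2 - 5x + 7 term by term:
f'(x) = 3x^2 - 6x - 5
Substitute x = -1:
f'(-1) = 3 * (-1)^2 - 6 * (-1) - 5
= 3 + 6 - 5
= 4

4


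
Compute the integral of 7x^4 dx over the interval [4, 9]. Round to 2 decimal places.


Find the antiderivative of 7x^4:
F(x) = 7/5 * x^5
Apply the Fundamental Theorem of Calculus:
F(9) - F(4)
= 7/5 * 9^5 - 7/5 * 4^5
= 7/5 * (59049 - 1024)
= 7/5 * 58025
= 81235 = 81235.00

81235.00


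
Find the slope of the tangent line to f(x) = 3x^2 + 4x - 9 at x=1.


The slope of the tangent line equals f'(x) at the point.
f(x) = 3x^2 + 4x - 9
f'(x) = 6x + 4
At x = 1:
f'(1) = 6 * 1 + 4
= 6 + 4
= 10

10


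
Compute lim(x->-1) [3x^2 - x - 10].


Since polynomials are continuous, we use direct substitution.
lim(x->-1) of 3x^2 - x - 10
= 3 * (-1)^2 - 1 * (-1) - 10
= 3 + 1 - 10
= -6

-6


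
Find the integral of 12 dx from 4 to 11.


The integral of a constant k over [a, b] equals k * (b - a).
integral from 4 to 11 of 12 dx
= 12 * (11 - 4)
= 12 * 7
= 84

84


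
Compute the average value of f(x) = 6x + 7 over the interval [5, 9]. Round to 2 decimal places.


Average value = 1/(b-a) * integral from a to b of f(x) dx
First compute the integral of 6x + 7:
F(x) = 3x^2 + 7x
F(9) = 3 * 81 + 7 * 9 = 306
F(5) = 3 * 25 + 7 * 5 = 110
Integral = 306 - 110 = 196
Average = 196 / (9 - 5) = 196 / 4
= 49 = 49.00

49.00


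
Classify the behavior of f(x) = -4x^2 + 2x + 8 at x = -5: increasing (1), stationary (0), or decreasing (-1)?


Compute f'(x) to determine behavior:
f'(x) = -8x + 2
f'(-5) = -8 * (-5) + 2
= 40 + 2
= 42
Since f'(-5) > 0, the function is increasing (1)

1


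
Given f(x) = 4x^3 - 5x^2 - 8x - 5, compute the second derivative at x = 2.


First derivative:
f'(x) = 12x^2 - 10x - 8
Second derivative:
f''(x) = 24x - 10
Substitute x = 2:
f''(2) = 24 * 2 - 10
= 48 - 10
= 38

38


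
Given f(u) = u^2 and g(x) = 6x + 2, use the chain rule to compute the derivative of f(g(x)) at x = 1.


Using the chain rule: (f(g(x)))' = f'(g(x)) * g'(x)
First, find g(1):
g(1) = 6 * 1 + 2 = 8
Next, f'(u) = 2u
And g'(x) = 6
So f'(g(1)) * g'(1)
= 2 * 8 * 6
= 96

96


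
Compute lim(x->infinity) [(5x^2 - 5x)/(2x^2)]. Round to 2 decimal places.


For limits at infinity with equal-degree polynomials,
we compare leading coefficients.
Numerator leading term: 5x^2
Denominator leading term: 2x^2
Divide both by x^2:
lim = (5 - 5/x) / (2)
As x -> infinity, the 1/x and 1/x^2 terms vanish:
= 5/2 = 2.50

2.50


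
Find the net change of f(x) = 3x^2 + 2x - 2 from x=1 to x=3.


Net change = f(b) - f(a)
f(x) = 3x^2 + 2x - 2
Compute f(3):
f(3) = 3 * 3^2 + 2 * 3 - 2
= 27 + 6 - 2
= 31
Compute f(1):
f(1) = 3 * 1^2 + 2 * 1 - 2
= 3 + 2 - 2
= 3
Net change = 31 - 3 = 28

28


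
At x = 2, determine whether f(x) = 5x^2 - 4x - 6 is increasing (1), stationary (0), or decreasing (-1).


Compute f'(x) to determine behavior:
f'(x) = 10x - 4
f'(2) = 10 * 2 - 4
= 20 - 4
= 16
Since f'(2) > 0, the function is increasing (1)

1


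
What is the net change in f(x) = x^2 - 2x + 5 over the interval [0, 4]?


Net change = f(b) - f(a)
f(x) = x^2 - 2x + 5
Compute f(4):
f(4) = 1 * 4^2 - 2 * 4 + 5
= 16 - 8 + 5
= 13
Compute f(0):
f(0) = 1 * 0^2 - 2 * 0 + 5
= 0 + 0 + 5
= 5
Net change = 13 - 5 = 8

8


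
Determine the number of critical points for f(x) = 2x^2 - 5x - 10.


Find where f'(x) = 0:
f'(x) = 4x - 5
Set f'(x) = 0:
4x - 5 = 0
x = 5 / 4 = 5/4
This is a linear equation in x, so there is exactly one solution.
Number of critical points: 1

1


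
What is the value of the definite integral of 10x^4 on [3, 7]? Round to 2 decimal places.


Find the antiderivative of 10x^4:
F(x) = 10/5 * x^5
Apply the Fundamental Theorem of Calculus:
F(7) - F(3)
= 10/5 * 7^5 - 10/5 * 3^5
= 10/5 * (16807 - 243)
= 10/5 * 16564
= 33128 = 33128.00

33128.00


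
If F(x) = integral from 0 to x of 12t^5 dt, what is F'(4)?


By the Fundamental Theorem of Calculus (Part 1):
If F(x) = integral from 0 to x of f(t) dt, then F'(x) = f(x)
Here f(t) = 12t^5
So F'(x) = 12x^5
Evaluate at x = 4:
F'(4) = 12 * 4^5
= 12 * 1024
= 12288

12288


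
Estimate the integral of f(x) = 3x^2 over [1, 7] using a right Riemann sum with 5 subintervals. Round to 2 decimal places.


Right Riemann sum uses right endpoints of each subinterval.
Interval: [1, 7], n = 5
dx = (7 - 1) / 5 = 6/5
Right endpoints: [11/5, 17/5, 23/5, 29/5, 7]
f values: [363/25, 867/25, 1587/25, 2523/25, 147]
Sum = dx * (sum of f values)
= 6/5 * 1803/5
= 10818/25 = 432.72

432.72


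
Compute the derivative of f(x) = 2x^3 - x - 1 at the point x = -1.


Differentiate f(x) = 2x^3 - x - 1 term by term:
f'(x) = 6x^2 - 1
Substitute x = -1:
f'(-1) = 6 * (-1)^2 + 0 * (-1) - 1
= 6 + 0 - 1
= 5

5


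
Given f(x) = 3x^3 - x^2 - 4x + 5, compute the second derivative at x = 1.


First derivative:
f'(x) = 9x^2 - 2x - 4
Second derivative:
f''(x) = 18x - 2
Substitute x = 1:
f''(1) = 18 * 1 - 2
= 18 - 2
= 16

16


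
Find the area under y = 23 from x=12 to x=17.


The area under a constant function y = 23 is a rectangle.
Width = 17 - 12 = 5
Height = 23
Area = width * height
= 5 * 23
= 115

115


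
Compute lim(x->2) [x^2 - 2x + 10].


Since polynomials are continuous, we use direct substitution.
lim(x->2) of x^2 - 2x + 10
= 1 * 2^2 - 2 * 2 + 10
= 4 - 4 + 10
= 10

10


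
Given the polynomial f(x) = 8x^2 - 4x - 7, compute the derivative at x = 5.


Differentiate term by term using power and sum rules:
f(x) = 8x^2 - 4x - 7
f'(x) = 16x - 4
Substitute x = 5:
f'(5) = 16 * 5 - 4
= 80 - 4
= 76

76


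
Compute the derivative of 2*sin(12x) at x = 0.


Apply the chain rule to differentiate 2*sin(12x):
d/dx [2*sin(12x)]
= 2 * cos(12x) * d/dx(12x)
= 2 * 12 * cos(12x)
= 24 * cos(12x)
Evaluate at x = 0:
= 24 * cos(0)
= 24 * 1
= 24

24


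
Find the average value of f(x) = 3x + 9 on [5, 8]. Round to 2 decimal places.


Average value = 1/(b-a) * integral from a to b of f(x) dx
First compute the integral of 3x + 9:
F(x) = (3/2)x^2 + 9x
F(8) = 3/2 * 64 + 9 * 8 = 168
F(5) = 3/2 * 25 + 9 * 5 = 165/2
Integral = 168 - 165/2 = 171/2
Average = (171/2) / (8 - 5) = (171/2) / 3
= 57/2 = 28.50

28.50


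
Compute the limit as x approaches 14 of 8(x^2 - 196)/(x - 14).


Direct substitution gives 0/0, so we factor the numerator.
Factor: 8(x^2 - 196) = 8 * (x - 14)(x + 14)
Cancel the common factor (x - 14):
8(x^2 - 196)/(x - 14) = 8 * (x + 14)
Now substitute x = 14:
= 8 * (14 + 14) = 224

224


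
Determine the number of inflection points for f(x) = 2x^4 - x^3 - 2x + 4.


Inflection points occur where f''(x) = 0 and concavity changes.
f(x) = 2x^4 - x^3 - 2x + 4
f'(x) = 8x^3 - 3x^2 - 2
f''(x) = 24x^2 - 6x
This is a quadratic in x. Use the discriminant to count real roots.
Discriminant = (-6)^2 - 4 * 24 * 0
= 36 - 0
= 36
Since discriminant > 0, f''(x) = 0 has 2 distinct real solutions.
A quadratic with two distinct real roots changes sign at each root, so concavity changes at both.
Number of inflection points: 2

2


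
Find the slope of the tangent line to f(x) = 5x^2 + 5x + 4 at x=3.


The slope of the tangent line equals f'(x) at the point.
f(x) = 5x^2 + 5x + 4
f'(x) = 10x + 5
At x = 3:
f'(3) = 10 * 3 + 5
= 30 + 5
= 35

35


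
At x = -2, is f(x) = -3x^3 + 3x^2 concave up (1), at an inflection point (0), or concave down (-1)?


Concavity is determined by the sign of f''(x).
f(x) = -3x^3 + 3x^2
f'(x) = -9x^2 + 6x
f''(x) = -18x + 6
f''(-2) = -18 * (-2) + 6
= 36 + 6
= 42
Since f''(-2) > 0, the function is concave up (1)

1


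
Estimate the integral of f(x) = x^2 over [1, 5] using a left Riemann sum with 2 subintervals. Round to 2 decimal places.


Left Riemann sum uses left endpoints of each subinterval.
Interval: [1, 5], n = 2
dx = (5 - 1) / 2 = 2
Left endpoints: [1, 3]
f values: [1, 9]
Sum = dx * (sum of f values)
= 2 * 10
= 20 = 20.00

20.00


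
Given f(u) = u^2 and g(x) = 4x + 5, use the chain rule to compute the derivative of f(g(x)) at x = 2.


Using the chain rule: (f(g(x)))' = f'(g(x)) * g'(x)
First, find g(2):
g(2) = 4 * 2 + 5 = 13
Next, f'(u) = 2u
And g'(x) = 4
So f'(g(2)) * g'(2)
= 2 * 13 * 4
= 104

104


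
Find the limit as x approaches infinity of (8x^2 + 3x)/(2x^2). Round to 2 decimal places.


For limits at infinity with equal-degree polynomials,
we compare leading coefficients.
Numerator leading term: 8x^2
Denominator leading term: 2x^2
Divide both by x^2:
lim = (8 + 3/x) / (2)
As x -> infinity, the 1/x and 1/x^2 terms vanish:
= 8/2 = 4 = 4.00

4.00


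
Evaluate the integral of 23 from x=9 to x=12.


The integral of a constant k over [a, b] equals k * (b - a).
integral from 9 to 12 of 23 dx
= 23 * (12 - 9)
= 23 * 3
= 69

69


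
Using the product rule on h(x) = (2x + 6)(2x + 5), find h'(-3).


Let u(x) = 2x + 6 and v(x) = 2x + 5
u'(x) = 2
v'(x) = 2
Product rule: h'(x) = u'(x)*v(x) + u(x)*v'(x)
= 2 * (2x + 5) + (2x + 6) * 2
At x = -3:
u(-3) = 2 * (-3) + 6 = 0
v(-3) = 2 * (-3) + 5 = -1
h'(-3) = 2 * (-1) + 0 * 2
= -2 + 0
= -2

-2


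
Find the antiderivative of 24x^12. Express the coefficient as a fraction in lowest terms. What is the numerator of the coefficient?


Apply the power rule for integration:
integral of ax^n dx = a/(n+1) * x^(n+1) + C
integral of 24x^12 dx
= 24/13 * x^13 + C
The coefficient in lowest terms is 24/13, and its numerator is 24

24


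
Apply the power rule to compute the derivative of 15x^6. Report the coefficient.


We apply the power rule: d/dx [ax^n] = a*n * x^(n-1)
d/dx [15x^6]
= 15 * 6 * x^(6-1)
= 90x^5
The coefficient is 90

90


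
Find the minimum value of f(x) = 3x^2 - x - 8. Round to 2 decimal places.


For a quadratic f(x) = ax^2 + bx + c with a > 0, the minimum is at the vertex.
Vertex x-coordinate: x = -b/(2a)
x = -(-1) / (2 * 3)
x = 1/6
Substitute back to find the minimum value:
f(1/6) = 3 * (1/6)^2 - 1 * (1/6) - 8
= 1/12 - 1/6 - 8
= -97/12 ≈ -8.08

-8.08


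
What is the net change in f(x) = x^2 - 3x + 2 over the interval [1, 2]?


Net change = f(b) - f(a)
f(x) = x^2 - 3x + 2
Compute f(2):
f(2) = 1 * 2^2 - 3 * 2 + 2
= 4 - 6 + 2
= 0
Compute f(1):
f(1) = 1 * 1^2 - 3 * 1 + 2
= 1 - 3 + 2
= 0
Net change = 0 - 0 = 0

0


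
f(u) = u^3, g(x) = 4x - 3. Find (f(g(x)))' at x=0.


Using the chain rule: (f(g(x)))' = f'(g(x)) * g'(x)
First, find g(0):
g(0) = 4 * 0 - 3 = -3
Next, f'(u) = 3u^2
And g'(x) = 4
So f'(g(0)) * g'(0)
= 3 * (-3)^2 * 4
= 3 * 9 * 4
= 108

108


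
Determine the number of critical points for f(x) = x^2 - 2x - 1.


Find where f'(x) = 0:
f'(x) = 2x - 2
Set f'(x) = 0:
2x - 2 = 0
x = 2 / 2 = 1
This is a linear equation in x, so there is exactly one solution.
Number of critical points: 1

1


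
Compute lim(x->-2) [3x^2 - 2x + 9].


Since polynomials are continuous, we use direct substitution.
lim(x->-2) of 3x^2 - 2x + 9
= 3 * (-2)^2 - 2 * (-2) + 9
= 12 + 4 + 9
= 25

25


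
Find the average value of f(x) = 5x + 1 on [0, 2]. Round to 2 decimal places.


Average value = 1/(b-a) * integral from a to b of f(x) dx
First compute the integral of 5x + 1:
F(x) = (5/2)x^2 + x
F(2) = 5/2 * 4 + 1 * 2 = 12
F(0) = 5/2 * 0 + 1 * 0 = 0
Integral = 12 - 0 = 12
Average = 12 / (2 - 0) = 12 / 2
= 6 = 6.00

6.00


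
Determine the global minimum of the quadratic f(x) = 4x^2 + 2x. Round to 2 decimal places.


For a quadratic f(x) = ax^2 + bx + c with a > 0, the minimum is at the vertex.
Vertex x-coordinate: x = -b/(2a)
x = -(2) / (2 * 4)
x = -2/8 = -1/4
Substitute back to find the minimum value:
f(-1/4) = 4 * (-1/4)^2 + 2 * (-1/4) + 0
= 1/4 - 1/2 + 0
= -1/4 = -0.25

-0.25


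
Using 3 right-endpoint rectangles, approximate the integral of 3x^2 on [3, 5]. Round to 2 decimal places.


Right Riemann sum uses right endpoints of each subinterval.
Interval: [3, 5], n = 3
dx = (5 - 3) / 3 = 2/3
Right endpoints: [11/3, 13/3, 5]
f values: [121/3, 169/3, 75]
Sum = dx * (sum of f values)
= 2/3 * 515/3
= 1030/9 ≈ 114.44

114.44


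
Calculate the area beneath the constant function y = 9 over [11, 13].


The area under a constant function y = 9 is a rectangle.
Width = 13 - 11 = 2
Height = 9
Area = width * height
= 2 * 9
= 18

18


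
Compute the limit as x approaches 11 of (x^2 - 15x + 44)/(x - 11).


Direct substitution gives 0/0, so we factor the numerator.
Factor: (x^2 - 15x + 44) = (x - 11)(x - 4)
Cancel the common factor (x - 11):
(x^2 - 15x + 44)/(x - 11) = (x - 4)
Now substitute x = 11:
= (11) - (4) = 7

7


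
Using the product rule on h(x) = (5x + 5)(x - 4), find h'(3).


Let u(x) = 5x + 5 and v(x) = x - 4
u'(x) = 5
v'(x) = 1
Product rule: h'(x) = u'(x)*v(x) + u(x)*v'(x)
= 5 * (x - 4) + (5x + 5) * 1
At x = 3:
u(3) = 5 * 3 + 5 = 20
v(3) = 1 * 3 - 4 = -1
h'(3) = 5 * (-1) + 20 * 1
= -5 + 20
= 15

15


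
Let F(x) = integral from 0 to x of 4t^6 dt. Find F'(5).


By the Fundamental Theorem of Calculus (Part 1):
If F(x) = integral from 0 to x of f(t) dt, then F'(x) = f(x)
Here f(t) = 4t^6
So F'(x) = 4x^6
Evaluate at x = 5:
F'(5) = 4 * 5^6
= 4 * 15625
= 62500

62500


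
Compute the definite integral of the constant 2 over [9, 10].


The integral of a constant k over [a, b] equals k * (b - a).
integral from 9 to 10 of 2 dx
= 2 * (10 - 9)
= 2 * 1
= 2

2


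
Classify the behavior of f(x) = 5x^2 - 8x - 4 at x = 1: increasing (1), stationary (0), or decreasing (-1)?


Compute f'(x) to determine behavior:
f'(x) = 10x - 8
f'(1) = 10 * 1 - 8
= 10 - 8
= 2
Since f'(1) > 0, the function is increasing (1)

1


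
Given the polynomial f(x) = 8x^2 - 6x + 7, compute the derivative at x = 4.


Differentiate term by term using power and sum rules:
f(x) = 8x^2 - 6x + 7
f'(x) = 16x - 6
Substitute x = 4:
f'(4) = 16 * 4 - 6
= 64 - 6
= 58

58


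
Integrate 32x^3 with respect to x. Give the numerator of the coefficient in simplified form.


Apply the power rule for integration:
integral of ax^n dx = a/(n+1) * x^(n+1) + C
integral of 32x^3 dx
= 32/4 * x^4 + C
= 8 * x^4 + C
The coefficient in lowest terms is 8 = 8/1, so its numerator is 8

8


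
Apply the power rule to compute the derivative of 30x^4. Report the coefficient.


We apply the power rule: d/dx [ax^n] = a*n * x^(n-1)
d/dx [30x^4]
= 30 * 4 * x^(4-1)
= 120x^3
The coefficient is 120

120


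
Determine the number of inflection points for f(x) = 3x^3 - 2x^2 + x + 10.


Inflection points occur where f''(x) = 0 and concavity changes.
f(x) = 3x^3 - 2x^2 + x + 10
f'(x) = 9x^2 - 4x + 1
f''(x) = 18x - 4
Set f''(x) = 0:
18x - 4 = 0
x = 4 / 18 = 2/9
Since f''(x) is linear (degree 1), it changes sign at this point.
Therefore there is exactly 1 inflection point.

1


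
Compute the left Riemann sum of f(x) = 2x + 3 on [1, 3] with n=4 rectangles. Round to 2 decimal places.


Left Riemann sum uses left endpoints of each subinterval.
Interval: [1, 3], n = 4
dx = (3 - 1) / 4 = 1/2
Left endpoints: [1, 3/2, 2, 5/2]
f values: [5, 6, 7, 8]
Sum = dx * (sum of f values)
= 1/2 * 26
= 13 = 13.00

13.00


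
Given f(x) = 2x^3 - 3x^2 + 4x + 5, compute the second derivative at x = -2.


First derivative:
f'(x) = 6x^2 - 6x + 4
Second derivative:
f''(x) = 12x - 6
Substitute x = -2:
f''(-2) = 12 * (-2) - 6
= -24 - 6
= -30

-30


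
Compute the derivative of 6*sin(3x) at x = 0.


Apply the chain rule to differentiate 6*sin(3x):
d/dx [6*sin(3x)]
= 6 * cos(3x) * d/dx(3x)
= 6 * 3 * cos(3x)
= 18 * cos(3x)
Evaluate at x = 0:
= 18 * cos(0)
= 18 * 1
= 18

18


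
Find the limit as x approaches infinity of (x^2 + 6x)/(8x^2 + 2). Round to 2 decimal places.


For limits at infinity with equal-degree polynomials,
we compare leading coefficients.
Numerator leading term: x^2
Denominator leading term: 8x^2
Divide both by x^2:
lim = (1 + 6/x) / (8 + 2/x^2)
As x -> infinity, the 1/x and 1/x^2 terms vanish:
= 1/8 ≈ 0.13

0.13


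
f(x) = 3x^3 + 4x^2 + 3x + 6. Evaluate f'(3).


Differentiate f(x) = 3x^3 + 4x^2 + 3x + 6 term by term:
f'(x) = 9x^2 + 8x + 3
Substitute x = 3:
f'(3) = 9 * 3^2 + 8 * 3 + 3
= 81 + 24 + 3
= 108

108


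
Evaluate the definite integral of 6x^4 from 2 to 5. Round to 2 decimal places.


Find the antiderivative of 6x^4:
F(x) = 6/5 * x^5
Apply the Fundamental Theorem of Calculus:
F(5) - F(2)
= 6/5 * 5^5 - 6/5 * 2^5
= 6/5 * (3125 - 32)
= 6/5 * 3093
= 18558/5 = 3711.60

3711.60


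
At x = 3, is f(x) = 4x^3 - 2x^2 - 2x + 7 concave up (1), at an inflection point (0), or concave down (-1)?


Concavity is determined by the sign of f''(x).
f(x) = 4x^3 - 2x^2 - 2x + 7
f'(x) = 12x^2 - 4x - 2
f''(x) = 24x - 4
f''(3) = 24 * 3 - 4
= 72 - 4
= 68
Since f''(3) > 0, the function is concave up (1)

1


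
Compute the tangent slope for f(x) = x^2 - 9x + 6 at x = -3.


The slope of the tangent line equals f'(x) at the point.
f(x) = x^2 - 9x + 6
f'(x) = 2x - 9
At x = -3:
f'(-3) = 2 * (-3) - 9
= -6 - 9
= -15

-15


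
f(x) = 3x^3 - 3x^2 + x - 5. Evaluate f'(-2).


Differentiate f(x) = 3x^3 - 3x^2 + x - 5 term by term:
f'(x) = 9x^2 - 6x + 1
Substitute x = -2:
f'(-2) = 9 * (-2)^2 - 6 * (-2) + 1
= 36 + 12 + 1
= 49

49


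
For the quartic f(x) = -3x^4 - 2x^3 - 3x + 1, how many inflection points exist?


Inflection points occur where f''(x) = 0 and concavity changes.
f(x) = -3x^4 - 2x^3 - 3x + 1
f'(x) = -12x^3 - 6x^2 - 3
f''(x) = -36x^2 - 12x
This is a quadratic in x. Use the discriminant to count real roots.
Discriminant = (-12)^2 - 4 * (-36) * 0
= 144 - 0
= 144
Since discriminant > 0, f''(x) = 0 has 2 distinct real solutions.
A quadratic with two distinct real roots changes sign at each root, so concavity changes at both.
Number of inflection points: 2

2


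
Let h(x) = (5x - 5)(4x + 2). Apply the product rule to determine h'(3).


Let u(x) = 5x - 5 and v(x) = 4x + 2
u'(x) = 5
v'(x) = 4
Product rule: h'(x) = u'(x)*v(x) + u(x)*v'(x)
= 5 * (4x + 2) + (5x - 5) * 4
At x = 3:
u(3) = 5 * 3 - 5 = 10
v(3) = 4 * 3 + 2 = 14
h'(3) = 5 * 14 + 10 * 4
= 70 + 40
= 110

110


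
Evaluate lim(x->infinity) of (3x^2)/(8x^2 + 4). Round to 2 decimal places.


For limits at infinity with equal-degree polynomials,
we compare leading coefficients.
Numerator leading term: 3x^2
Denominator leading term: 8x^2
Divide both by x^2:
lim = (3) / (8 + 4/x^2)
As x -> infinity, the 1/x and 1/x^2 terms vanish:
= 3/8 ≈ 0.38

0.38


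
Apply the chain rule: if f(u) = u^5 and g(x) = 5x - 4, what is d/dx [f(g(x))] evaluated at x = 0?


Using the chain rule: (f(g(x)))' = f'(g(x)) * g'(x)
First, find g(0):
g(0) = 5 * 0 - 4 = -4
Next, f'(u) = 5u^4
And g'(x) = 5
So f'(g(0)) * g'(0)
= 5 * (-4)^4 * 5
= 5 * 256 * 5
= 6400

6400


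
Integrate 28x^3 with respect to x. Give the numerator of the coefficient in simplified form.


Apply the power rule for integration:
integral of ax^n dx = a/(n+1) * x^(n+1) + C
integral of 28x^3 dx
= 28/4 * x^4 + C
= 7 * x^4 + C
The coefficient in lowest terms is 7 = 7/1, so its numerator is 7

7


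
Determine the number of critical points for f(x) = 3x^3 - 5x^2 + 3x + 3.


Find where f'(x) = 0:
f(x) = 3x^3 - 5x^2 + 3x + 3
f'(x) = 9x^2 - 10x + 3
This is a quadratic in x. Use the discriminant to count real roots.
Discriminant = (-10)^2 - 4 * 9 * 3
= 100 - 108
= -8
Since discriminant < 0, f'(x) = 0 has no real solutions.
Number of critical points: 0

0


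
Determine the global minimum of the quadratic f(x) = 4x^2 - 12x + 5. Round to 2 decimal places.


For a quadratic f(x) = ax^2 + bx + c with a > 0, the minimum is at the vertex.
Vertex x-coordinate: x = -b/(2a)
x = -(-12) / (2 * 4)
x = 12/8 = 3/2
Substitute back to find the minimum value:
f(3/2) = 4 * (3/2)^2 - 12 * (3/2) + 5
= 9 - 18 + 5
= -4 = -4.00

-4.00


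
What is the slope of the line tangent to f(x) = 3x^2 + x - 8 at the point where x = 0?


The slope of the tangent line equals f'(x) at the point.
f(x) = 3x^2 + x - 8
f'(x) = 6x + 1
At x = 0:
f'(0) = 6 * 0 + 1
= 0 + 1
= 1

1


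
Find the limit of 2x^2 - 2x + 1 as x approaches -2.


Since polynomials are continuous, we use direct substitution.
lim(x->-2) of 2x^2 - 2x + 1
= 2 * (-2)^2 - 2 * (-2) + 1
= 8 + 4 + 1
= 13

13


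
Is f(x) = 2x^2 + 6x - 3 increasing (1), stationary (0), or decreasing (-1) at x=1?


Compute f'(x) to determine behavior:
f'(x) = 4x + 6
f'(1) = 4 * 1 + 6
= 4 + 6
= 10
Since f'(1) > 0, the function is increasing (1)

1


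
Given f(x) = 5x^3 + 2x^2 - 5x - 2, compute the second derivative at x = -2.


First derivative:
f'(x) = 15x^2 + 4x - 5
Second derivative:
f''(x) = 30x + 4
Substitute x = -2:
f''(-2) = 30 * (-2) + 4
= -60 + 4
= -56

-56


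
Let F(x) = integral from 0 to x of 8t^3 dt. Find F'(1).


By the Fundamental Theorem of Calculus (Part 1):
If F(x) = integral from 0 to x of f(t) dt, then F'(x) = f(x)
Here f(t) = 8t^3
So F'(x) = 8x^3
Evaluate at x = 1:
F'(1) = 8 * 1^3
= 8 * 1
= 8

8


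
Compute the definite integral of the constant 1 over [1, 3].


The integral of a constant k over [a, b] equals k * (b - a).
integral from 1 to 3 of 1 dx
= 1 * (3 - 1)
= 1 * 2
= 2

2


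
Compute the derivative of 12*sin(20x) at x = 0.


Apply the chain rule to differentiate 12*sin(20x):
d/dx [12*sin(20x)]
= 12 * cos(20x) * d/dx(20x)
= 12 * 20 * cos(20x)
= 240 * cos(20x)
Evaluate at x = 0:
= 240 * cos(0)
= 240 * 1
= 240

240


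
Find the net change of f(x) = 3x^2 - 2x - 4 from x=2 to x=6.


Net change = f(b) - f(a)
f(x) = 3x^2 - 2x - 4
Compute f(6):
f(6) = 3 * 6^2 - 2 * 6 - 4
= 108 - 12 - 4
= 92
Compute f(2):
f(2) = 3 * 2^2 - 2 * 2 - 4
= 12 - 4 - 4
= 4
Net change = 92 - 4 = 88

88


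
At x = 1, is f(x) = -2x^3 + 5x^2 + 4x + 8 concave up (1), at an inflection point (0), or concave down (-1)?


Concavity is determined by the sign of f''(x).
f(x) = -2x^3 + 5x^2 + 4x + 8
f'(x) = -6x^2 + 10x + 4
f''(x) = -12x + 10
f''(1) = -12 * 1 + 10
= -12 + 10
= -2
Since f''(1) < 0, the function is concave down (-1)

-1


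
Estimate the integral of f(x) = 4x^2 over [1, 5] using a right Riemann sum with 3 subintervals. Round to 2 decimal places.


Right Riemann sum uses right endpoints of each subinterval.
Interval: [1, 5], n = 3
dx = (5 - 1) / 3 = 4/3
Right endpoints: [7/3, 11/3, 5]
f values: [196/9, 484/9, 100]
Sum = dx * (sum of f values)
= 4/3 * 1580/9
= 6320/27 ≈ 234.07

234.07


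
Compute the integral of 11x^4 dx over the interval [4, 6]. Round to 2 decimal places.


Find the antiderivative of 11x^4:
F(x) = 11/5 * x^5
Apply the Fundamental Theorem of Calculus:
F(6) - F(4)
= 11/5 * 6^5 - 11/5 * 4^5
= 11/5 * (7776 - 1024)
= 11/5 * 6752
= 74272/5 = 14854.40

14854.40


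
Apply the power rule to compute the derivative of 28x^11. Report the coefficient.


We apply the power rule: d/dx [ax^n] = a*n * x^(n-1)
d/dx [28x^11]
= 28 * 11 * x^(11-1)
= 308x^10
The coefficient is 308

308


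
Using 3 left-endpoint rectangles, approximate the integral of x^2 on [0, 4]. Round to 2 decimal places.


Left Riemann sum uses left endpoints of each subinterval.
Interval: [0, 4], n = 3
dx = (4 - 0) / 3 = 4/3
Left endpoints: [0, 4/3, 8/3]
f values: [0, 16/9, 64/9]
Sum = dx * (sum of f values)
= 4/3 * 80/9
= 320/27 ≈ 11.85

11.85


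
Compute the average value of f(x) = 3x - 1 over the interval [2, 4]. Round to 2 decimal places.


Average value = 1/(b-a) * integral from a to b of f(x) dx
First compute the integral of 3x - 1:
F(x) = (3/2)x^2 - x
F(4) = 3/2 * 16 - 1 * 4 = 20
F(2) = 3/2 * 4 - 1 * 2 = 4
Integral = 20 - 4 = 16
Average = 16 / (4 - 2) = 16 / 2
= 8 = 8.00

8.00


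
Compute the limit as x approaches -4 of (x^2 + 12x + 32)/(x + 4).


Direct substitution gives 0/0, so we factor the numerator.
Factor: (x^2 + 12x + 32) = (x + 4)(x + 8)
Cancel the common factor (x + 4):
(x^2 + 12x + 32)/(x + 4) = (x + 8)
Now substitute x = -4:
= (-4) - (-8) = 4

4


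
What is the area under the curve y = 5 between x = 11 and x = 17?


The area under a constant function y = 5 is a rectangle.
Width = 17 - 11 = 6
Height = 5
Area = width * height
= 6 * 5
= 30

30


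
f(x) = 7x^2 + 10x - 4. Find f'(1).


Differentiate term by term using power and sum rules:
f(x) = 7x^2 + 10x - 4
f'(x) = 14x + 10
Substitute x = 1:
f'(1) = 14 * 1 + 10
= 14 + 10
= 24

24


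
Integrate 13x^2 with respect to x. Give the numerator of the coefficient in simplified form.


Apply the power rule for integration:
integral of ax^n dx = a/(n+1) * x^(n+1) + C
integral of 13x^2 dx
= 13/3 * x^3 + C
The coefficient in lowest terms is 13/3, and its numerator is 13

13


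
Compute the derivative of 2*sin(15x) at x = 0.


Apply the chain rule to differentiate 2*sin(15x):
d/dx [2*sin(15x)]
= 2 * cos(15x) * d/dx(15x)
= 2 * 15 * cos(15x)
= 30 * cos(15x)
Evaluate at x = 0:
= 30 * cos(0)
= 30 * 1
= 30

30


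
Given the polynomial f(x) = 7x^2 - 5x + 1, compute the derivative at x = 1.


Differentiate term by term using power and sum rules:
f(x) = 7x^2 - 5x + 1
f'(x) = 14x - 5
Substitute x = 1:
f'(1) = 14 * 1 - 5
= 14 - 5
= 9

9


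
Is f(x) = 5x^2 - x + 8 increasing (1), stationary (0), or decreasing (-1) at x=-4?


Compute f'(x) to determine behavior:
f'(x) = 10x - 1
f'(-4) = 10 * (-4) - 1
= -40 - 1
= -41
Since f'(-4) < 0, the function is decreasing (-1)

-1


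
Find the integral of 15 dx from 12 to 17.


The integral of a constant k over [a, b] equals k * (b - a).
integral from 12 to 17 of 15 dx
= 15 * (17 - 12)
= 15 * 5
= 75

75


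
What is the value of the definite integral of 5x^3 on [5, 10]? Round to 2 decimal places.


Find the antiderivative of 5x^3:
F(x) = 5/4 * x^4
Apply the Fundamental Theorem of Calculus:
F(10) - F(5)
= 5/4 * 10^4 - 5/4 * 5^4
= 5/4 * (10000 - 625)
= 5/4 * 9375
= 46875/4 = 11718.75

11718.75


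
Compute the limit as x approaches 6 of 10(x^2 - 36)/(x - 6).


Direct substitution gives 0/0, so we factor the numerator.
Factor: 10(x^2 - 36) = 10 * (x - 6)(x + 6)
Cancel the common factor (x - 6):
10(x^2 - 36)/(x - 6) = 10 * (x + 6)
Now substitute x = 6:
= 10 * (6 + 6) = 120

120


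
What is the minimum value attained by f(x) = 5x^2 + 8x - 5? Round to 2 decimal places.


For a quadratic f(x) = ax^2 + bx + c with a > 0, the minimum is at the vertex.
Vertex x-coordinate: x = -b/(2a)
x = -(8) / (2 * 5)
x = -8/10 = -4/5
Substitute back to find the minimum value:
f(-4/5) = 5 * (-4/5)^2 + 8 * (-4/5) - 5
= 16/5 - 32/5 - 5
= -41/5 = -8.20

-8.20


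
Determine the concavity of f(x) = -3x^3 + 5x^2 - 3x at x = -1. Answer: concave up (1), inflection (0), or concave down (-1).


Concavity is determined by the sign of f''(x).
f(x) = -3x^3 + 5x^2 - 3x
f'(x) = -9x^2 + 10x - 3
f''(x) = -18x + 10
f''(-1) = -18 * (-1) + 10
= 18 + 10
= 28
Since f''(-1) > 0, the function is concave up (1)

1
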